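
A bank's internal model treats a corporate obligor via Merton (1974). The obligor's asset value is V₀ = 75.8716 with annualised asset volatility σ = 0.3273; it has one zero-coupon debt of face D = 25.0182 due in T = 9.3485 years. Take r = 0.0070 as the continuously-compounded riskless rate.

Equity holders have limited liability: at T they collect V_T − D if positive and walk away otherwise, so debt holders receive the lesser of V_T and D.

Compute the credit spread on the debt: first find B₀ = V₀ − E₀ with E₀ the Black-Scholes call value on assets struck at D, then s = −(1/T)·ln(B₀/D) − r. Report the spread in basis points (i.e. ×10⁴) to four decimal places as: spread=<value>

spread=110.3313

d₁ = [ln(V₀/D) + (r + σ²/2)T] / (σ√T)
   = [ln(75.8716/25.0182) + (0.0070 + 0.5·0.3273²)·9.3485] / (0.3273·√9.3485)
   = [1.109439 + 0.566170] / 1.000730 = 1.674386
d₂ = d₁ − σ√T = 1.674386 − 1.000730 = 0.673656
N(d₁) = 0.952973,  N(d₂) = 0.749735,  e^(−rT) = 0.936656
E₀ = V₀·N(d₁) − D·e^(−rT)·N(d₂)
   = 75.8716·0.952973 − 25.0182·0.936656·0.749735 = 54.734689
B₀ = V₀ − E₀ = 75.8716 − 54.734689 = 21.136911
spread = −(1/T)·ln(B₀/D) − r = −(1/9.3485)·ln(21.136911/25.0182) − 0.0070 = 0.01103313
in basis points: 0.01103313 × 10⁴ = 110.3313 bp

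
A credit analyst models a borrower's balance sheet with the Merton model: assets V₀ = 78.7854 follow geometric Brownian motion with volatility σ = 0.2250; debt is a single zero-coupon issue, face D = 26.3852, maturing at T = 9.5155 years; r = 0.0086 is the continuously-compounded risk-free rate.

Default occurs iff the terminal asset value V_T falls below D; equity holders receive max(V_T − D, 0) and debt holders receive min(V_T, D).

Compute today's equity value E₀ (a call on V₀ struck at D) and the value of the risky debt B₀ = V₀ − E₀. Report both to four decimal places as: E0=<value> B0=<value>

d₁ = [ln(V₀/D) + (r + σ²/2)T] / (σ√T)
   = [ln(78.7854/26.3852) + (0.0086 + 0.5·0.2250²)·9.5155] / (0.2250·√9.5155)
   = [1.093924 + 0.322694] / 0.694062 = 2.041055
d₂ = d₁ − σ√T = 2.041055 − 0.694062 = 1.346993
N(d₁) = 0.979377,  N(d₂) = 0.911009,  e^(−rT) = 0.921426
E₀ = V₀·N(d₁) − D·e^(−rT)·N(d₂)
   = 78.7854·0.979377 − 26.3852·0.921426·0.911009 = 55.012192
B₀ = V₀ − E₀ = 78.7854 − 55.012192 = 23.773208

E0=55.0122 B0=23.7732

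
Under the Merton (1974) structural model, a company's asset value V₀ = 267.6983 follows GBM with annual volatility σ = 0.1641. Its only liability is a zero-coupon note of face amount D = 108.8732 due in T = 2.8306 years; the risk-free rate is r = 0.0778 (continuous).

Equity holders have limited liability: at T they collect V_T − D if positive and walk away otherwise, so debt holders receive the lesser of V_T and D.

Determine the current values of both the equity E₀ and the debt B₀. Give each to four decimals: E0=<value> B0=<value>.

d₁ = [ln(V₀/D) + (r + σ²/2)T] / (σ√T)
   = [ln(267.6983/108.8732) + (0.0778 + 0.5·0.1641²)·2.8306] / (0.1641·√2.8306)
   = [0.899677 + 0.258333] / 0.276088 = 4.194347
d₂ = d₁ − σ√T = 4.194347 − 0.276088 = 3.918259
N(d₁) = 0.999986,  N(d₂) = 0.999955,  e^(−rT) = 0.802342
E₀ = V₀·N(d₁) − D·e^(−rT)·N(d₂)
   = 267.6983·0.999986 − 108.8732·0.802342·0.999955 = 180.345022
B₀ = V₀ − E₀ = 267.6983 − 180.345022 = 87.353278

E0=180.3450 B0=87.3533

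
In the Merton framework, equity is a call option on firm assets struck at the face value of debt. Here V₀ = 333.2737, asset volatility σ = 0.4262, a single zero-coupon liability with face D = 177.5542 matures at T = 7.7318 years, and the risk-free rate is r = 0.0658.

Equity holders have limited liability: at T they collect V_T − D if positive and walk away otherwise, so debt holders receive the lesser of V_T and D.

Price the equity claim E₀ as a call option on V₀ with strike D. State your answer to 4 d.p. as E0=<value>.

d₁ = [ln(V₀/D) + (r + σ²/2)T] / (σ√T)
   = [ln(333.2737/177.5542) + (0.0658 + 0.5·0.4262²)·7.7318] / (0.4262·√7.7318)
   = [0.629688 + 1.210979] / 1.185097 = 1.553179
d₂ = d₁ − σ√T = 1.553179 − 1.185097 = 0.368083
N(d₁) = 0.939810,  N(d₂) = 0.643594,  e^(−rT) = 0.601245
E₀ = V₀·N(d₁) − D·e^(−rT)·N(d₂)
   = 333.2737·0.939810 − 177.5542·0.601245·0.643594 = 244.507899

E0=244.5079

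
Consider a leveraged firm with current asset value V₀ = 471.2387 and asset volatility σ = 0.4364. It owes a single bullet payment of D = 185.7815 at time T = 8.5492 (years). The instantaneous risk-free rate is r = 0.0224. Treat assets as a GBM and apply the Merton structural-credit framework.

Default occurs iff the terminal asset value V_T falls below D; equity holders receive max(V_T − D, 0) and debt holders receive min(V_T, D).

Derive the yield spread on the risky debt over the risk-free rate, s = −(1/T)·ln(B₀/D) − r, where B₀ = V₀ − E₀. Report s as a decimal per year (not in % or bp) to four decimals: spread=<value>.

spread=0.0270

d₁ = [ln(V₀/D) + (r + σ²/2)T] / (σ√T)
   = [ln(471.2387/185.7815) + (0.0224 + 0.5·0.4364²)·8.5492] / (0.4364·√8.5492)
   = [0.930794 + 1.005578] / 1.275991 = 1.517544
d₂ = d₁ − σ√T = 1.517544 − 1.275991 = 0.241553
N(d₁) = 0.935435,  N(d₂) = 0.595437,  e^(−rT) = 0.825718
E₀ = V₀·N(d₁) − D·e^(−rT)·N(d₂)
   = 471.2387·0.935435 − 185.7815·0.825718·0.595437 = 349.471447
B₀ = V₀ − E₀ = 471.2387 − 349.471447 = 121.767253
spread = −(1/T)·ln(B₀/D) − r = −(1/8.5492)·ln(121.767253/185.7815) − 0.0224 = 0.02701513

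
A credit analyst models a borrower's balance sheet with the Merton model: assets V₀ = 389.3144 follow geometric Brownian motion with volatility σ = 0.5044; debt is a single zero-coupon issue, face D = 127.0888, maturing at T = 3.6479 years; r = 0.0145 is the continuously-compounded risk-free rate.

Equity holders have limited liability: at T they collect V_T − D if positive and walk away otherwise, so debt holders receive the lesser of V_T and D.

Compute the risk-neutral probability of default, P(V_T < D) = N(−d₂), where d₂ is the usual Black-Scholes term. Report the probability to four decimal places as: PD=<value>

d₁ = [ln(V₀/D) + (r + σ²/2)T] / (σ√T)
   = [ln(389.3144/127.0888) + (0.0145 + 0.5·0.5044²)·3.6479] / (0.5044·√3.6479)
   = [1.119501 + 0.516943] / 0.963378 = 1.698653
d₂ = d₁ − σ√T = 1.698653 − 0.963378 = 0.735275
risk-neutral PD = N(−d₂) = N(-0.735275) = 0.231086

PD=0.2311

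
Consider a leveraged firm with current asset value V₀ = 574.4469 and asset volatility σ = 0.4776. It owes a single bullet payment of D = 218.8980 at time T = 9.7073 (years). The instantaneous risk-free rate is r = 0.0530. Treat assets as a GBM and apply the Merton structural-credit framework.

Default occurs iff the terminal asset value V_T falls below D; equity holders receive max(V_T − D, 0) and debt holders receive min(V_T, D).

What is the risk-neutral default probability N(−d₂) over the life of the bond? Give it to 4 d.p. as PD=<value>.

d₁ = [ln(V₀/D) + (r + σ²/2)T] / (σ√T)
   = [ln(574.4469/218.8980) + (0.0530 + 0.5·0.4776²)·9.7073] / (0.4776·√9.7073)
   = [0.964802 + 1.621613] / 1.488036 = 1.738140
d₂ = d₁ − σ√T = 1.738140 − 1.488036 = 0.250103
risk-neutral PD = N(−d₂) = N(-0.250103) = 0.401254

PD=0.4013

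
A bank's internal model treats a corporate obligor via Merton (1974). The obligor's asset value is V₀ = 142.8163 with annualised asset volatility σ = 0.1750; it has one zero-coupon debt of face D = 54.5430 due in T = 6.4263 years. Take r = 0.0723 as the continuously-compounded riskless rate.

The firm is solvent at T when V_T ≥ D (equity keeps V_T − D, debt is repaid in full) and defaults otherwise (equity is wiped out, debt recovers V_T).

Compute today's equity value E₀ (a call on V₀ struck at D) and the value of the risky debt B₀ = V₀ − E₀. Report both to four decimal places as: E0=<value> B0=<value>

d₁ = [ln(V₀/D) + (r + σ²/2)T] / (σ√T)
   = [ln(142.8163/54.5430) + (0.0723 + 0.5·0.1750²)·6.4263] / (0.1750·√6.4263)
   = [0.962570 + 0.563024] / 0.443628 = 3.438907
d₂ = d₁ − σ√T = 3.438907 − 0.443628 = 2.995279
N(d₁) = 0.999708,  N(d₂) = 0.998629,  e^(−rT) = 0.628373
E₀ = V₀·N(d₁) − D·e^(−rT)·N(d₂)
   = 142.8163·0.999708 − 54.5430·0.628373·0.998629 = 108.548237
B₀ = V₀ − E₀ = 142.8163 − 108.548237 = 34.268063

E0=108.5482 B0=34.2681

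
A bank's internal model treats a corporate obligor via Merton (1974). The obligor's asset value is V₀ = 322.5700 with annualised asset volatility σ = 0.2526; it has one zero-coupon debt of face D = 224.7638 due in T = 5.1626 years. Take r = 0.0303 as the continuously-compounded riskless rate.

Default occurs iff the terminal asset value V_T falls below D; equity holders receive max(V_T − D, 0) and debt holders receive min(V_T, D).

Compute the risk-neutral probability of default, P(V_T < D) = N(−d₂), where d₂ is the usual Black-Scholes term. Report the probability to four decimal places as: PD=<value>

PD=0.2693

d₁ = [ln(V₀/D) + (r + σ²/2)T] / (σ√T)
   = [ln(322.5700/224.7638) + (0.0303 + 0.5·0.2526²)·5.1626] / (0.2526·√5.1626)
   = [0.361270 + 0.321131] / 0.573941 = 1.188974
d₂ = d₁ − σ√T = 1.188974 − 0.573941 = 0.615032
risk-neutral PD = N(−d₂) = N(-0.615032) = 0.269267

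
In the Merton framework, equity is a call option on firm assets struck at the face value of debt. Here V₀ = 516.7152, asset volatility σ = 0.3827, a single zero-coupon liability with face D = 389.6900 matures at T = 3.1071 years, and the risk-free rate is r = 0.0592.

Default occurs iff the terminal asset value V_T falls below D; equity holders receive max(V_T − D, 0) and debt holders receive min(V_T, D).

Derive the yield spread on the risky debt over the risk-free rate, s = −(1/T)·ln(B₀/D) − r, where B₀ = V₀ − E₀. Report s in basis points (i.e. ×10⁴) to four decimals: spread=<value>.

d₁ = [ln(V₀/D) + (r + σ²/2)T] / (σ√T)
   = [ln(516.7152/389.6900) + (0.0592 + 0.5·0.3827²)·3.1071] / (0.3827·√3.1071)
   = [0.282140 + 0.411472] / 0.674584 = 1.028208
d₂ = d₁ − σ√T = 1.028208 − 0.674584 = 0.353624
N(d₁) = 0.848074,  N(d₂) = 0.638189,  e^(−rT) = 0.831985
E₀ = V₀·N(d₁) − D·e^(−rT)·N(d₂)
   = 516.7152·0.848074 − 389.6900·0.831985·0.638189 = 231.301175
B₀ = V₀ − E₀ = 516.7152 − 231.301175 = 285.414025
spread = −(1/T)·ln(B₀/D) − r = −(1/3.1071)·ln(285.414025/389.6900) − 0.0592 = 0.04102552
in basis points: 0.04102552 × 10⁴ = 410.2552 bp

spread=410.2552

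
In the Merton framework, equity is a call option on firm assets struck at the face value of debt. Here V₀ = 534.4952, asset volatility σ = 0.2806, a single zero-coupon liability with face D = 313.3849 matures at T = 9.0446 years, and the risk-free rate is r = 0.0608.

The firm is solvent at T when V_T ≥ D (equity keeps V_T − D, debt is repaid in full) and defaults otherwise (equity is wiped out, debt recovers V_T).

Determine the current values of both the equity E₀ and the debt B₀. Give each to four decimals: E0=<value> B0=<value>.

d₁ = [ln(V₀/D) + (r + σ²/2)T] / (σ√T)
   = [ln(534.4952/313.3849) + (0.0608 + 0.5·0.2806²)·9.0446] / (0.2806·√9.0446)
   = [0.533891 + 0.905981] / 0.843883 = 1.706245
d₂ = d₁ − σ√T = 1.706245 − 0.843883 = 0.862362
N(d₁) = 0.956019,  N(d₂) = 0.805756,  e^(−rT) = 0.577001
E₀ = V₀·N(d₁) − D·e^(−rT)·N(d₂)
   = 534.4952·0.956019 − 313.3849·0.577001·0.805756 = 365.288000
B₀ = V₀ − E₀ = 534.4952 − 365.288000 = 169.207200

E0=365.2880 B0=169.2072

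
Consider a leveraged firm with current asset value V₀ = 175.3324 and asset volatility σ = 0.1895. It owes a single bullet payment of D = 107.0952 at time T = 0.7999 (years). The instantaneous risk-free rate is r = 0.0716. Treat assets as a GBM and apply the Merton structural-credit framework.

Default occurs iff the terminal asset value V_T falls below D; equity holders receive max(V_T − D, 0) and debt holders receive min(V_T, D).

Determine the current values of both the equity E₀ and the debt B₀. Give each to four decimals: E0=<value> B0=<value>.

E0=74.2020 B0=101.1304

d₁ = [ln(V₀/D) + (r + σ²/2)T] / (σ√T)
   = [ln(175.3324/107.0952) + (0.0716 + 0.5·0.1895²)·0.7999] / (0.1895·√0.7999)
   = [0.492965 + 0.071635] / 0.169483 = 3.331304
d₂ = d₁ − σ√T = 3.331304 − 0.169483 = 3.161821
N(d₁) = 0.999568,  N(d₂) = 0.999216,  e^(−rT) = 0.944336
E₀ = V₀·N(d₁) − D·e^(−rT)·N(d₂)
   = 175.3324·0.999568 − 107.0952·0.944336·0.999216 = 74.202010
B₀ = V₀ − E₀ = 175.3324 − 74.202010 = 101.130390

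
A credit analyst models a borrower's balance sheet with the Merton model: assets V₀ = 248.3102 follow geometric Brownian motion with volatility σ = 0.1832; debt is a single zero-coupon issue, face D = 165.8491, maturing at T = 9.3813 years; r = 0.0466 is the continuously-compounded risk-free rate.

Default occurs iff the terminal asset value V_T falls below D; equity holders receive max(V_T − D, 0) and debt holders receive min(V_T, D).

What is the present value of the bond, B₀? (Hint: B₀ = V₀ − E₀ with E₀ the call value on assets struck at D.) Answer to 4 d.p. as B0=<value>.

B0=104.4992

d₁ = [ln(V₀/D) + (r + σ²/2)T] / (σ√T)
   = [ln(248.3102/165.8491) + (0.0466 + 0.5·0.1832²)·9.3813] / (0.1832·√9.3813)
   = [0.403600 + 0.594597] / 0.561122 = 1.778933
d₂ = d₁ − σ√T = 1.778933 − 0.561122 = 1.217811
N(d₁) = 0.962375,  N(d₂) = 0.888352,  e^(−rT) = 0.645863
E₀ = V₀·N(d₁) − D·e^(−rT)·N(d₂)
   = 248.3102·0.962375 − 165.8491·0.645863·0.888352 = 143.810952
B₀ = V₀ − E₀ = 248.3102 − 143.810952 = 104.499248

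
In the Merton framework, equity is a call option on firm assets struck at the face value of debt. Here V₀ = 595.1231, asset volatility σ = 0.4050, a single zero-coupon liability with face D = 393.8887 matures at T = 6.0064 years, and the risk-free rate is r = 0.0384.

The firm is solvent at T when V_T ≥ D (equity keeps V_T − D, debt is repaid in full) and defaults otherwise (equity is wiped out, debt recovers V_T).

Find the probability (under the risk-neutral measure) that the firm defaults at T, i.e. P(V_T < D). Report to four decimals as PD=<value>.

PD=0.4396

d₁ = [ln(V₀/D) + (r + σ²/2)T] / (σ√T)
   = [ln(595.1231/393.8887) + (0.0384 + 0.5·0.4050²)·6.0064] / (0.4050·√6.0064)
   = [0.412700 + 0.723246] / 0.992572 = 1.144446
d₂ = d₁ − σ√T = 1.144446 − 0.992572 = 0.151874
risk-neutral PD = N(−d₂) = N(-0.151874) = 0.439643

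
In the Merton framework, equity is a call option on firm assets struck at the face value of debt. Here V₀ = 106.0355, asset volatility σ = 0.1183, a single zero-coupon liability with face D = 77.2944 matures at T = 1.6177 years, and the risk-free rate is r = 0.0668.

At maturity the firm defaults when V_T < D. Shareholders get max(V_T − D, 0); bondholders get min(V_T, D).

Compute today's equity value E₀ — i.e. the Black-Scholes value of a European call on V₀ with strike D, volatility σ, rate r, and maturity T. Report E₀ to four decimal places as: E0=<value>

E0=36.6674

d₁ = [ln(V₀/D) + (r + σ²/2)T] / (σ√T)
   = [ln(106.0355/77.2944) + (0.0668 + 0.5·0.1183²)·1.6177] / (0.1183·√1.6177)
   = [0.316152 + 0.119382] / 0.150464 = 2.894602
d₂ = d₁ − σ√T = 2.894602 − 0.150464 = 2.744138
N(d₁) = 0.998102,  N(d₂) = 0.996966,  e^(−rT) = 0.897572
E₀ = V₀·N(d₁) − D·e^(−rT)·N(d₂)
   = 106.0355·0.998102 − 77.2944·0.897572·0.996966 = 36.667420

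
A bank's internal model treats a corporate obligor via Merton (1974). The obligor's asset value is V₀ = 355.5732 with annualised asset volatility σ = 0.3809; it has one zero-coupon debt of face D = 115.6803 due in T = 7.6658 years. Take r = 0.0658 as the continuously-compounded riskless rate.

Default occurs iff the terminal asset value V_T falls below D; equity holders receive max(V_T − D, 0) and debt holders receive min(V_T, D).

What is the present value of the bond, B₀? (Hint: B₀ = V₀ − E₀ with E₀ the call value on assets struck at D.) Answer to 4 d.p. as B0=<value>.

B0=65.8666

d₁ = [ln(V₀/D) + (r + σ²/2)T] / (σ√T)
   = [ln(355.5732/115.6803) + (0.0658 + 0.5·0.3809²)·7.6658] / (0.3809·√7.6658)
   = [1.122901 + 1.060505] / 1.054605 = 2.070355
d₂ = d₁ − σ√T = 2.070355 − 1.054605 = 1.015750
N(d₁) = 0.980790,  N(d₂) = 0.845126,  e^(−rT) = 0.603862
E₀ = V₀·N(d₁) − D·e^(−rT)·N(d₂)
   = 355.5732·0.980790 − 115.6803·0.603862·0.845126 = 289.706587
B₀ = V₀ − E₀ = 355.5732 − 289.706587 = 65.866613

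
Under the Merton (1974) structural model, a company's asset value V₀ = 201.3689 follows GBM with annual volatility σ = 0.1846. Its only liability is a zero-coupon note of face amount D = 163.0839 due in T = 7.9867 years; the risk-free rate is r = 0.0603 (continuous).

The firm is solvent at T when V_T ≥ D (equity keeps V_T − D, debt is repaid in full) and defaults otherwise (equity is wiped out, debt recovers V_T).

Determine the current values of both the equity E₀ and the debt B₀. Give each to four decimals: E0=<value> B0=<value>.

d₁ = [ln(V₀/D) + (r + σ²/2)T] / (σ√T)
   = [ln(201.3689/163.0839) + (0.0603 + 0.5·0.1846²)·7.9867] / (0.1846·√7.9867)
   = [0.210874 + 0.617680] / 0.521693 = 1.588200
d₂ = d₁ − σ√T = 1.588200 − 0.521693 = 1.066507
N(d₁) = 0.943879,  N(d₂) = 0.856903,  e^(−rT) = 0.617795
E₀ = V₀·N(d₁) − D·e^(−rT)·N(d₂)
   = 201.3689·0.943879 − 163.0839·0.617795·0.856903 = 103.732901
B₀ = V₀ − E₀ = 201.3689 − 103.732901 = 97.635999

E0=103.7329 B0=97.6360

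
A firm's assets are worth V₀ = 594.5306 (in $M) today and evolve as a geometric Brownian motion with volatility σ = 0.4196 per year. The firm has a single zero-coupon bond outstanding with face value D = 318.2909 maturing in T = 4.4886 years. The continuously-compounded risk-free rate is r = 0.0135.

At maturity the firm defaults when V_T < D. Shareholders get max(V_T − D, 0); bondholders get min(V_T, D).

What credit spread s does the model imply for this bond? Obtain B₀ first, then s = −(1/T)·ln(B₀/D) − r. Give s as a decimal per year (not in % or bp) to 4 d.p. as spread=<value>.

spread=0.0361

d₁ = [ln(V₀/D) + (r + σ²/2)T] / (σ√T)
   = [ln(594.5306/318.2909) + (0.0135 + 0.5·0.4196²)·4.4886] / (0.4196·√4.4886)
   = [0.624806 + 0.455737] / 0.888978 = 1.215490
d₂ = d₁ − σ√T = 1.215490 − 0.888978 = 0.326512
N(d₁) = 0.887910,  N(d₂) = 0.627981,  e^(−rT) = 0.941203
E₀ = V₀·N(d₁) − D·e^(−rT)·N(d₂)
   = 594.5306·0.887910 − 318.2909·0.941203·0.627981 = 339.761399
B₀ = V₀ − E₀ = 594.5306 − 339.761399 = 254.769201
spread = −(1/T)·ln(B₀/D) − r = −(1/4.4886)·ln(254.769201/318.2909) − 0.0135 = 0.03609402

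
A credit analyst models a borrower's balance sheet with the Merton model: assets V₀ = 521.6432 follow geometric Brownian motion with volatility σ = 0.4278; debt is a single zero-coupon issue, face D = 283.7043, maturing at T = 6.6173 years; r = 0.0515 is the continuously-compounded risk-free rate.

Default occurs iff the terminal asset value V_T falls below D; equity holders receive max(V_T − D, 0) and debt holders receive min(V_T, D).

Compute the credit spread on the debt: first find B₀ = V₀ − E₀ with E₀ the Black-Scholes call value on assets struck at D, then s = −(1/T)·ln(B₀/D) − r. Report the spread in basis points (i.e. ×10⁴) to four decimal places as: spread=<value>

d₁ = [ln(V₀/D) + (r + σ²/2)T] / (σ√T)
   = [ln(521.6432/283.7043) + (0.0515 + 0.5·0.4278²)·6.6173] / (0.4278·√6.6173)
   = [0.609051 + 0.946316] / 1.100478 = 1.413357
d₂ = d₁ − σ√T = 1.413357 − 1.100478 = 0.312879
N(d₁) = 0.921225,  N(d₂) = 0.622814,  e^(−rT) = 0.711208
E₀ = V₀·N(d₁) − D·e^(−rT)·N(d₂)
   = 521.6432·0.921225 − 283.7043·0.711208·0.622814 = 354.883750
B₀ = V₀ − E₀ = 521.6432 − 354.883750 = 166.759450
spread = −(1/T)·ln(B₀/D) − r = −(1/6.6173)·ln(166.759450/283.7043) − 0.0515 = 0.02880166
in basis points: 0.02880166 × 10⁴ = 288.0166 bp

spread=288.0166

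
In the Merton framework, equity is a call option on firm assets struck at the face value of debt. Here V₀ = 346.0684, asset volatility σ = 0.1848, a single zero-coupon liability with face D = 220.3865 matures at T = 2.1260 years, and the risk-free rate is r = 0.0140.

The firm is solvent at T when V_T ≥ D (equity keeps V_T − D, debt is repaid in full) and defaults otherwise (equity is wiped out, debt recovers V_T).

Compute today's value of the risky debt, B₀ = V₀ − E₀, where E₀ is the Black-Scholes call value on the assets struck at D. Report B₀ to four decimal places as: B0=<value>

B0=212.8447

d₁ = [ln(V₀/D) + (r + σ²/2)T] / (σ√T)
   = [ln(346.0684/220.3865) + (0.0140 + 0.5·0.1848²)·2.1260] / (0.1848·√2.1260)
   = [0.451254 + 0.066067] / 0.269453 = 1.919888
d₂ = d₁ − σ√T = 1.919888 − 0.269453 = 1.650434
N(d₁) = 0.972564,  N(d₂) = 0.950573,  e^(−rT) = 0.970675
E₀ = V₀·N(d₁) − D·e^(−rT)·N(d₂)
   = 346.0684·0.972564 − 220.3865·0.970675·0.950573 = 133.223693
B₀ = V₀ − E₀ = 346.0684 − 133.223693 = 212.844707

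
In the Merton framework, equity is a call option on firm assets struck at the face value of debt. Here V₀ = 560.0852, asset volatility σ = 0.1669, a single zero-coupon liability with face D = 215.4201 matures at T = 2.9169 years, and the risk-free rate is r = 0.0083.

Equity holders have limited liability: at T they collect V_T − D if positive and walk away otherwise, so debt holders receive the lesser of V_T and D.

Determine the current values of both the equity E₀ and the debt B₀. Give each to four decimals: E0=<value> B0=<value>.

E0=349.8251 B0=210.2601

d₁ = [ln(V₀/D) + (r + σ²/2)T] / (σ√T)
   = [ln(560.0852/215.4201) + (0.0083 + 0.5·0.1669²)·2.9169] / (0.1669·√2.9169)
   = [0.955499 + 0.064836] / 0.285047 = 3.579528
d₂ = d₁ − σ√T = 3.579528 − 0.285047 = 3.294480
N(d₁) = 0.999828,  N(d₂) = 0.999507,  e^(−rT) = 0.976080
E₀ = V₀·N(d₁) − D·e^(−rT)·N(d₂)
   = 560.0852·0.999828 − 215.4201·0.976080·0.999507 = 349.825123
B₀ = V₀ − E₀ = 560.0852 − 349.825123 = 210.260077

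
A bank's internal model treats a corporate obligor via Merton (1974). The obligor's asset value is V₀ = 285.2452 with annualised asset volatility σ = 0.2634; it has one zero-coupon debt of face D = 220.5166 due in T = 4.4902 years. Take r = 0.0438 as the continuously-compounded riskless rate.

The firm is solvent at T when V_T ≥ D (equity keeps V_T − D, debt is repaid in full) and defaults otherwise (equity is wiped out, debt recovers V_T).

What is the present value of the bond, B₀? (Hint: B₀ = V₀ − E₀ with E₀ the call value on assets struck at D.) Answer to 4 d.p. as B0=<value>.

d₁ = [ln(V₀/D) + (r + σ²/2)T] / (σ√T)
   = [ln(285.2452/220.5166) + (0.0438 + 0.5·0.2634²)·4.4902] / (0.2634·√4.4902)
   = [0.257376 + 0.352435] / 0.558147 = 1.092563
d₂ = d₁ − σ√T = 1.092563 − 0.558147 = 0.534416
N(d₁) = 0.862707,  N(d₂) = 0.703473,  e^(−rT) = 0.821461
E₀ = V₀·N(d₁) − D·e^(−rT)·N(d₂)
   = 285.2452·0.862707 − 220.5166·0.821461·0.703473 = 118.651873
B₀ = V₀ − E₀ = 285.2452 − 118.651873 = 166.593327

B0=166.5933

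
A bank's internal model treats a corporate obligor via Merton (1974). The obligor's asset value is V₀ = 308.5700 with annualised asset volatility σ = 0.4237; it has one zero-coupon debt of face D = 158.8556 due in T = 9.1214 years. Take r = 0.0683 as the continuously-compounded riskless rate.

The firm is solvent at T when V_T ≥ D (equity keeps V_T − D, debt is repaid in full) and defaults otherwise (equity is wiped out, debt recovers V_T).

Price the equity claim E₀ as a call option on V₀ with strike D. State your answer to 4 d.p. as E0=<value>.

d₁ = [ln(V₀/D) + (r + σ²/2)T] / (σ√T)
   = [ln(308.5700/158.8556) + (0.0683 + 0.5·0.4237²)·9.1214] / (0.4237·√9.1214)
   = [0.663953 + 1.441736] / 1.279644 = 1.645527
d₂ = d₁ − σ√T = 1.645527 − 1.279644 = 0.365883
N(d₁) = 0.950069,  N(d₂) = 0.642774,  e^(−rT) = 0.536338
E₀ = V₀·N(d₁) − D·e^(−rT)·N(d₂)
   = 308.5700·0.950069 − 158.8556·0.536338·0.642774 = 238.398454

E0=238.3985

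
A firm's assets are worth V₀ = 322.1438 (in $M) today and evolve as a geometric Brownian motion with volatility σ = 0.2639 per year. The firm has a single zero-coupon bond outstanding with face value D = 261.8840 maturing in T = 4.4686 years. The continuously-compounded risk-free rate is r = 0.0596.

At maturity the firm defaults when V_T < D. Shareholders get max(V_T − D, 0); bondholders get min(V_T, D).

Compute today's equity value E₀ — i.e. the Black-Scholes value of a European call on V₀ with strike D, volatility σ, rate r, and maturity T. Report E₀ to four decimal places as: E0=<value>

E0=136.7661

d₁ = [ln(V₀/D) + (r + σ²/2)T] / (σ√T)
   = [ln(322.1438/261.8840) + (0.0596 + 0.5·0.2639²)·4.4686] / (0.2639·√4.4686)
   = [0.207096 + 0.421932] / 0.557860 = 1.127575
d₂ = d₁ − σ√T = 1.127575 − 0.557860 = 0.569715
N(d₁) = 0.870250,  N(d₂) = 0.715564,  e^(−rT) = 0.766187
E₀ = V₀·N(d₁) − D·e^(−rT)·N(d₂)
   = 322.1438·0.870250 − 261.8840·0.766187·0.715564 = 136.766128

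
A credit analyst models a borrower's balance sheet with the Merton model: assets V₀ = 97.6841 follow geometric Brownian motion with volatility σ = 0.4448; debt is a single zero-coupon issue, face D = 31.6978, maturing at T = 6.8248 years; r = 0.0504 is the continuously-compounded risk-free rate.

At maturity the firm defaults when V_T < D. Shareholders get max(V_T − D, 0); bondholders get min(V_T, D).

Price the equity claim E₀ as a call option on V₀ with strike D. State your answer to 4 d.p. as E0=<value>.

d₁ = [ln(V₀/D) + (r + σ²/2)T] / (σ√T)
   = [ln(97.6841/31.6978) + (0.0504 + 0.5·0.4448²)·6.8248] / (0.4448·√6.8248)
   = [1.125492 + 1.019103] / 1.162010 = 1.845591
d₂ = d₁ − σ√T = 1.845591 − 1.162010 = 0.683581
N(d₁) = 0.967524,  N(d₂) = 0.752880,  e^(−rT) = 0.708950
E₀ = V₀·N(d₁) − D·e^(−rT)·N(d₂)
   = 97.6841·0.967524 − 31.6978·0.708950·0.752880 = 77.592883

E0=77.5929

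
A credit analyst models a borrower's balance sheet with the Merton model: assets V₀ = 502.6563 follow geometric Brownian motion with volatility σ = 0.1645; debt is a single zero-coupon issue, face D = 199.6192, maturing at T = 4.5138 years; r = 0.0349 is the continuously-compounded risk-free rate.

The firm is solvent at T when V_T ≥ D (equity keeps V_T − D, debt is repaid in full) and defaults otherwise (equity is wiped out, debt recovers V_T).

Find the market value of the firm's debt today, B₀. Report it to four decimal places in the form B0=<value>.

d₁ = [ln(V₀/D) + (r + σ²/2)T] / (σ√T)
   = [ln(502.6563/199.6192) + (0.0349 + 0.5·0.1645²)·4.5138] / (0.1645·√4.5138)
   = [0.923495 + 0.218604] / 0.349492 = 3.267884
d₂ = d₁ − σ√T = 3.267884 − 0.349492 = 2.918393
N(d₁) = 0.999458,  N(d₂) = 0.998241,  e^(−rT) = 0.854250
E₀ = V₀·N(d₁) − D·e^(−rT)·N(d₂)
   = 502.6563·0.999458 − 199.6192·0.854250·0.998241 = 332.159300
B₀ = V₀ − E₀ = 502.6563 − 332.159300 = 170.497000

B0=170.4970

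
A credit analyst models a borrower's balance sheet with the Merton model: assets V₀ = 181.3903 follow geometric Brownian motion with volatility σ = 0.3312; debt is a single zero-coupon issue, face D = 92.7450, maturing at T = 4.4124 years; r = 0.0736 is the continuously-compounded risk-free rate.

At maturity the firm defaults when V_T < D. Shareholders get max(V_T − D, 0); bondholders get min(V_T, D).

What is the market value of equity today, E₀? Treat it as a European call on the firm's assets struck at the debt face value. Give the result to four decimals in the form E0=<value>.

E0=116.8786

d₁ = [ln(V₀/D) + (r + σ²/2)T] / (σ√T)
   = [ln(181.3903/92.7450) + (0.0736 + 0.5·0.3312²)·4.4124] / (0.3312·√4.4124)
   = [0.670797 + 0.566758] / 0.695709 = 1.778840
d₂ = d₁ − σ√T = 1.778840 − 0.695709 = 1.083131
N(d₁) = 0.962367,  N(d₂) = 0.860625,  e^(−rT) = 0.722706
E₀ = V₀·N(d₁) − D·e^(−rT)·N(d₂)
   = 181.3903·0.962367 − 92.7450·0.722706·0.860625 = 116.878615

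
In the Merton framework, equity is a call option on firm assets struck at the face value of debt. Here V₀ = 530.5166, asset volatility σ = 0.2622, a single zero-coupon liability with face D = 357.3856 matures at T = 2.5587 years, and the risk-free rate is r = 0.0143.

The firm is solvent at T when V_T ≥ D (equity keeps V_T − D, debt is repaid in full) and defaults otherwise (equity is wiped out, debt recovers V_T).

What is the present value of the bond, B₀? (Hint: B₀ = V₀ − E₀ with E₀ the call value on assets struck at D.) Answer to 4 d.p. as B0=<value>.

d₁ = [ln(V₀/D) + (r + σ²/2)T] / (σ√T)
   = [ln(530.5166/357.3856) + (0.0143 + 0.5·0.2622²)·2.5587] / (0.2622·√2.5587)
   = [0.395036 + 0.124543] / 0.419413 = 1.238823
d₂ = d₁ − σ√T = 1.238823 − 0.419413 = 0.819410
N(d₁) = 0.892295,  N(d₂) = 0.793724,  e^(−rT) = 0.964072
E₀ = V₀·N(d₁) − D·e^(−rT)·N(d₂)
   = 530.5166·0.892295 − 357.3856·0.964072·0.793724 = 199.903205
B₀ = V₀ − E₀ = 530.5166 − 199.903205 = 330.613395

B0=330.6134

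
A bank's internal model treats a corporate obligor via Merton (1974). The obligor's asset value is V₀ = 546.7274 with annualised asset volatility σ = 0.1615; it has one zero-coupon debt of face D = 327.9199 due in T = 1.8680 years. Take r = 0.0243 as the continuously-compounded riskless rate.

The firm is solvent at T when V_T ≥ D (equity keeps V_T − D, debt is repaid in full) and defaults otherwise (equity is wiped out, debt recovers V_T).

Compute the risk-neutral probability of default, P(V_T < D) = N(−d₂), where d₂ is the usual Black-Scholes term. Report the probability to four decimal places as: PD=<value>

d₁ = [ln(V₀/D) + (r + σ²/2)T] / (σ√T)
   = [ln(546.7274/327.9199) + (0.0243 + 0.5·0.1615²)·1.8680] / (0.1615·√1.8680)
   = [0.511181 + 0.069753] / 0.220730 = 2.631879
d₂ = d₁ − σ√T = 2.631879 − 0.220730 = 2.411149
risk-neutral PD = N(−d₂) = N(-2.411149) = 0.007951

PD=0.0080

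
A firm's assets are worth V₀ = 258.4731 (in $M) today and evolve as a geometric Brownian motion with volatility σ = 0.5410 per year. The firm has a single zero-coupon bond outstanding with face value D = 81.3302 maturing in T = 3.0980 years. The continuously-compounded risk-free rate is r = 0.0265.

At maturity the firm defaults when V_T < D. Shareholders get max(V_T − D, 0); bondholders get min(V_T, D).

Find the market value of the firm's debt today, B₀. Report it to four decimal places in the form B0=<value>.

d₁ = [ln(V₀/D) + (r + σ²/2)T] / (σ√T)
   = [ln(258.4731/81.3302) + (0.0265 + 0.5·0.5410²)·3.0980] / (0.5410·√3.0980)
   = [1.156274 + 0.535460] / 0.952221 = 1.776618
d₂ = d₁ − σ√T = 1.776618 − 0.952221 = 0.824397
N(d₁) = 0.962184,  N(d₂) = 0.795143,  e^(−rT) = 0.921183
E₀ = V₀·N(d₁) − D·e^(−rT)·N(d₂)
   = 258.4731·0.962184 − 81.3302·0.921183·0.795143 = 189.126721
B₀ = V₀ − E₀ = 258.4731 − 189.126721 = 69.346379

B0=69.3464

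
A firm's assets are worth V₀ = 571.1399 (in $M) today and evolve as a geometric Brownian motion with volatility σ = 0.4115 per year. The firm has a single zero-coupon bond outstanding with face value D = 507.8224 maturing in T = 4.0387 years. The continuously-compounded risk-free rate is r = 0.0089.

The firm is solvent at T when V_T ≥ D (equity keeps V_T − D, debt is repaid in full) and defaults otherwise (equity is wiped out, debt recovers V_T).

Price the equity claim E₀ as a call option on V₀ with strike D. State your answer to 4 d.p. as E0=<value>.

d₁ = [ln(V₀/D) + (r + σ²/2)T] / (σ√T)
   = [ln(571.1399/507.8224) + (0.0089 + 0.5·0.4115²)·4.0387] / (0.4115·√4.0387)
   = [0.117502 + 0.377886] / 0.826972 = 0.599039
d₂ = d₁ − σ√T = 0.599039 − 0.826972 = -0.227933
N(d₁) = 0.725426,  N(d₂) = 0.409849,  e^(−rT) = 0.964694
E₀ = V₀·N(d₁) − D·e^(−rT)·N(d₂)
   = 571.1399·0.725426 − 507.8224·0.964694·0.409849 = 213.537686

E0=213.5377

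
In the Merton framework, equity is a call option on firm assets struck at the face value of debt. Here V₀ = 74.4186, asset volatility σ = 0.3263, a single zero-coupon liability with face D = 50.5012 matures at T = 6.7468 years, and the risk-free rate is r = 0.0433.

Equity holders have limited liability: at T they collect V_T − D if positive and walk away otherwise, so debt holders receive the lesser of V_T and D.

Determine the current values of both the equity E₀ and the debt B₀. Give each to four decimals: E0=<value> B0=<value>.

E0=41.8113 B0=32.6073

d₁ = [ln(V₀/D) + (r + σ²/2)T] / (σ√T)
   = [ln(74.4186/50.5012) + (0.0433 + 0.5·0.3263²)·6.7468] / (0.3263·√6.7468)
   = [0.387709 + 0.651308] / 0.847551 = 1.225904
d₂ = d₁ − σ√T = 1.225904 − 0.847551 = 0.378353
N(d₁) = 0.889883,  N(d₂) = 0.647416,  e^(−rT) = 0.746667
E₀ = V₀·N(d₁) − D·e^(−rT)·N(d₂)
   = 74.4186·0.889883 − 50.5012·0.746667·0.647416 = 41.811349
B₀ = V₀ − E₀ = 74.4186 − 41.811349 = 32.607251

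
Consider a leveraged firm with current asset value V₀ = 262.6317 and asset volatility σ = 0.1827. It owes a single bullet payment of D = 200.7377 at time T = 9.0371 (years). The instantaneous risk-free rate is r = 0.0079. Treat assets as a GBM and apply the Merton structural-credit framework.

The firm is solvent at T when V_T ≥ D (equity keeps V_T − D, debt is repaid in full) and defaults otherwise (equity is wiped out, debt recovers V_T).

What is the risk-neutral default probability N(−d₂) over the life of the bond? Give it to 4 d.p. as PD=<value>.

d₁ = [ln(V₀/D) + (r + σ²/2)T] / (σ√T)
   = [ln(262.6317/200.7377) + (0.0079 + 0.5·0.1827²)·9.0371] / (0.1827·√9.0371)
   = [0.268754 + 0.222219] / 0.549229 = 0.893931
d₂ = d₁ − σ√T = 0.893931 − 0.549229 = 0.344703
risk-neutral PD = N(−d₂) = N(-0.344703) = 0.365159

PD=0.3652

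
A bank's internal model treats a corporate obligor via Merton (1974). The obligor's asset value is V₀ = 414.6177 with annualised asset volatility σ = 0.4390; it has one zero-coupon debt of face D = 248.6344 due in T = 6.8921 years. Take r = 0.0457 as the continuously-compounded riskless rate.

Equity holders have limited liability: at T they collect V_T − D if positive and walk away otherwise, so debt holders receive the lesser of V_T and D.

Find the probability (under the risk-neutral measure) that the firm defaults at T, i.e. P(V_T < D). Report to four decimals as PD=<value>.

PD=0.4440

d₁ = [ln(V₀/D) + (r + σ²/2)T] / (σ√T)
   = [ln(414.6177/248.6344) + (0.0457 + 0.5·0.4390²)·6.8921] / (0.4390·√6.8921)
   = [0.511373 + 0.979095] / 1.152498 = 1.293250
d₂ = d₁ − σ√T = 1.293250 − 1.152498 = 0.140752
risk-neutral PD = N(−d₂) = N(-0.140752) = 0.444033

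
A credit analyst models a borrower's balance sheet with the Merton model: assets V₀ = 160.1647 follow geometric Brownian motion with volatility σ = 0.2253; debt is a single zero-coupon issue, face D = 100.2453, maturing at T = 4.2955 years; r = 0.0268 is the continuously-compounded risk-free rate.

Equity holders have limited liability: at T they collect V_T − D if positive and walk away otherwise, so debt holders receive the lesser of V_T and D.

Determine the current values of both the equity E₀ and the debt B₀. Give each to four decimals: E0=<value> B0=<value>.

E0=73.5935 B0=86.5712

d₁ = [ln(V₀/D) + (r + σ²/2)T] / (σ√T)
   = [ln(160.1647/100.2453) + (0.0268 + 0.5·0.2253²)·4.2955] / (0.2253·√4.2955)
   = [0.468582 + 0.224139] / 0.466947 = 1.483511
d₂ = d₁ − σ√T = 1.483511 − 0.466947 = 1.016564
N(d₁) = 0.931031,  N(d₂) = 0.845319,  e^(−rT) = 0.891260
E₀ = V₀·N(d₁) − D·e^(−rT)·N(d₂)
   = 160.1647·0.931031 − 100.2453·0.891260·0.845319 = 73.593520
B₀ = V₀ − E₀ = 160.1647 − 73.593520 = 86.571180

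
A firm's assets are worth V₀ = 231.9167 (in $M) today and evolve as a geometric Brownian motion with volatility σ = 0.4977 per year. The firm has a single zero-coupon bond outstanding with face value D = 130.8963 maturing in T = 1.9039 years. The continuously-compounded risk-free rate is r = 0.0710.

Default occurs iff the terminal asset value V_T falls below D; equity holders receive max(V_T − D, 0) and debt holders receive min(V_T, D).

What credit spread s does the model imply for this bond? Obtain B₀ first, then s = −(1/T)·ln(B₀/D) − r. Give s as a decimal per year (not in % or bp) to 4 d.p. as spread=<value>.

d₁ = [ln(V₀/D) + (r + σ²/2)T] / (σ√T)
   = [ln(231.9167/130.8963) + (0.0710 + 0.5·0.4977²)·1.9039] / (0.4977·√1.9039)
   = [0.571973 + 0.370980] / 0.686736 = 1.373094
d₂ = d₁ − σ√T = 1.373094 − 0.686736 = 0.686358
N(d₁) = 0.915138,  N(d₂) = 0.753756,  e^(−rT) = 0.873561
E₀ = V₀·N(d₁) − D·e^(−rT)·N(d₂)
   = 231.9167·0.915138 − 130.8963·0.873561·0.753756 = 126.046899
B₀ = V₀ − E₀ = 231.9167 − 126.046899 = 105.869801
spread = −(1/T)·ln(B₀/D) − r = −(1/1.9039)·ln(105.869801/130.8963) − 0.0710 = 0.04045299

spread=0.0405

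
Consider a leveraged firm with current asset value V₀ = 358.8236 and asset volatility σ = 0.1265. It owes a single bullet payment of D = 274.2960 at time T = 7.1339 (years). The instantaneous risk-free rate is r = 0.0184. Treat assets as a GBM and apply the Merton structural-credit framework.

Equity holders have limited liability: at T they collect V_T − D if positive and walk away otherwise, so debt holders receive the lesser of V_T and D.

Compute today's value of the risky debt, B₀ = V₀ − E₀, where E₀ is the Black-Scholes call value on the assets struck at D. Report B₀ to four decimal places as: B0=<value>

d₁ = [ln(V₀/D) + (r + σ²/2)T] / (σ√T)
   = [ln(358.8236/274.2960) + (0.0184 + 0.5·0.1265²)·7.1339] / (0.1265·√7.1339)
   = [0.268623 + 0.188343] / 0.337873 = 1.352477
d₂ = d₁ − σ√T = 1.352477 − 0.337873 = 1.014604
N(d₁) = 0.911889,  N(d₂) = 0.844853,  e^(−rT) = 0.876986
E₀ = V₀·N(d₁) − D·e^(−rT)·N(d₂)
   = 358.8236·0.911889 − 274.2960·0.876986·0.844853 = 123.974597
B₀ = V₀ − E₀ = 358.8236 − 123.974597 = 234.849003

B0=234.8490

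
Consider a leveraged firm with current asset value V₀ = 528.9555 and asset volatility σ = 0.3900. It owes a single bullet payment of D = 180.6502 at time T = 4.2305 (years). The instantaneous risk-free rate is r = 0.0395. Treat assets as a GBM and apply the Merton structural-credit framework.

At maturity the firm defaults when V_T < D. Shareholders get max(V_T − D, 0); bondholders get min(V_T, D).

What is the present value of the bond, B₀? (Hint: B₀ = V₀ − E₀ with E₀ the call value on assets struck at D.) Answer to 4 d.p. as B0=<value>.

d₁ = [ln(V₀/D) + (r + σ²/2)T] / (σ√T)
   = [ln(528.9555/180.6502) + (0.0395 + 0.5·0.3900²)·4.2305] / (0.3900·√4.2305)
   = [1.074342 + 0.488834] / 0.802159 = 1.948711
d₂ = d₁ − σ√T = 1.948711 − 0.802159 = 1.146552
N(d₁) = 0.974335,  N(d₂) = 0.874217,  e^(−rT) = 0.846111
E₀ = V₀·N(d₁) − D·e^(−rT)·N(d₂)
   = 528.9555·0.974335 − 180.6502·0.846111·0.874217 = 381.755763
B₀ = V₀ − E₀ = 528.9555 − 381.755763 = 147.199737

B0=147.1997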